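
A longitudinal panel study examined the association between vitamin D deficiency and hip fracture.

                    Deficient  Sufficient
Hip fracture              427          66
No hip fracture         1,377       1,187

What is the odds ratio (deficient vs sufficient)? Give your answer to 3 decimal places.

5.577

Reading the table with exposure as columns: a = 427 (Deficient, case), b = 1377 (Deficient, non-case), c = 66 (Sufficient, case), d = 1187.
OR = (a·d)/(b·c) = (427 × 1187) / (1377 × 66) = 506849 / 90882 = 5.57700
The odds of hip fracture are about 5.58 times as high in the deficient group.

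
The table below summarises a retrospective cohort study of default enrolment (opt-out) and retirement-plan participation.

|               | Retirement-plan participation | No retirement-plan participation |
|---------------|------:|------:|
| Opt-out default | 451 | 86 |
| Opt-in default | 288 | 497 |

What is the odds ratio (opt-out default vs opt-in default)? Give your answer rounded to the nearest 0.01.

9.05

Cells: a = 451, b = 86, c = 288, d = 497.
OR = (a·d)/(b·c) = (451 × 497) / (86 × 288) = 224147 / 24768 = 9.04986
The odds of retirement-plan participation are about 9.05 times as high in the opt-out default group.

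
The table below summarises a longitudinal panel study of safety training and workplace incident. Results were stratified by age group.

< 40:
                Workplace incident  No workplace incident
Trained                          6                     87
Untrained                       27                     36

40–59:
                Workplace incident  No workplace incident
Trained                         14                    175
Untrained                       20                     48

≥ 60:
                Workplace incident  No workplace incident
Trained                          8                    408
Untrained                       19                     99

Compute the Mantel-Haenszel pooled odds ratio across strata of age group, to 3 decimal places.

OR_MH = Σ(aᵢdᵢ/nᵢ) / Σ(bᵢcᵢ/nᵢ), where nᵢ is the stratum total.
Stratum 1 (< 40): n = 156; a·d/n = 6·36/156 = 1.3846; b·c/n = 87·27/156 = 15.0577
Stratum 2 (40–59): n = 257; a·d/n = 14·48/257 = 2.6148; b·c/n = 175·20/257 = 13.6187
Stratum 3 (≥ 60): n = 534; a·d/n = 8·99/534 = 1.4831; b·c/n = 408·19/534 = 14.5169
OR_MH = (1.3846 + 2.6148 + 1.4831) / (15.0577 + 13.6187 + 14.5169) = 5.4825 / 43.1932 = 0.12693

0.127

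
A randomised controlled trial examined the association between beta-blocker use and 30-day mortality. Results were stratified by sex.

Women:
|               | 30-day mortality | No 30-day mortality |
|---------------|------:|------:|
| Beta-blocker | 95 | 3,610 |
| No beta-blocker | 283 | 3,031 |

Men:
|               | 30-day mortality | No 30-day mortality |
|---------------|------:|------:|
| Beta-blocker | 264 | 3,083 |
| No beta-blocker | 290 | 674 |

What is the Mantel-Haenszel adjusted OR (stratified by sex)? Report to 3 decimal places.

0.233

OR_MH = Σ(aᵢdᵢ/nᵢ) / Σ(bᵢcᵢ/nᵢ), where nᵢ is the stratum total.
Stratum 1 (Women): n = 7019; a·d/n = 95·3031/7019 = 41.0237; b·c/n = 3610·283/7019 = 145.5521
Stratum 2 (Men): n = 4311; a·d/n = 264·674/4311 = 41.2749; b·c/n = 3083·290/4311 = 207.3927
OR_MH = (41.0237 + 41.2749) / (145.5521 + 207.3927) = 82.2985 / 352.9448 = 0.23318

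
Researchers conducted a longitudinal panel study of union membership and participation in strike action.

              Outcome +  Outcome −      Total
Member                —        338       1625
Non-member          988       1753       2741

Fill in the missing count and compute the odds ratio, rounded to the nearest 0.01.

The missing cell is in the exposed row: 1625 − 338 = 1287.
So a = 1287, b = 338, c = 988, d = 1753.
OR = (a·d)/(b·c) = (1287 × 1753) / (338 × 988) = 2256111 / 333944 = 6.75596

6.76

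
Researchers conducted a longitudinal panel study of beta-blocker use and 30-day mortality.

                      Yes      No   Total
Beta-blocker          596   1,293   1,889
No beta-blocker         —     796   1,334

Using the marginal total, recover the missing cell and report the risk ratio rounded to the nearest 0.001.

The missing cell is in the unexposed row: 1334 − 796 = 538.
So a = 596, b = 1293, c = 538, d = 796.
RR = [a/(a+b)] / [c/(c+d)] = (596/1889) / (538/1334) = 0.31551/0.40330 = 0.78233

0.782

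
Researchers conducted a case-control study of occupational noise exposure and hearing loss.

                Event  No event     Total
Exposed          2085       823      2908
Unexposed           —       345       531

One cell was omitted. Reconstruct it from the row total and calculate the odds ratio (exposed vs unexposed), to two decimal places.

The missing cell is in the unexposed row: 531 − 345 = 186.
So a = 2085, b = 823, c = 186, d = 345.
OR = (a·d)/(b·c) = (2085 × 345) / (823 × 186) = 719325 / 153078 = 4.69907

4.70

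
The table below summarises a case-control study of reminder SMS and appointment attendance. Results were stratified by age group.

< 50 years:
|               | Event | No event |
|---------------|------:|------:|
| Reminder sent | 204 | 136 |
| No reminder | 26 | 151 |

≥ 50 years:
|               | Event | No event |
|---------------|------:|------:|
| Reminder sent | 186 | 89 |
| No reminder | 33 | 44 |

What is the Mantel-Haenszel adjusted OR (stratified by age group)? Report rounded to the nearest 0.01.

5.46

OR_MH = Σ(aᵢdᵢ/nᵢ) / Σ(bᵢcᵢ/nᵢ), where nᵢ is the stratum total.
Stratum 1 (< 50 years): n = 517; a·d/n = 204·151/517 = 59.5822; b·c/n = 136·26/517 = 6.8395
Stratum 2 (≥ 50 years): n = 352; a·d/n = 186·44/352 = 23.2500; b·c/n = 89·33/352 = 8.3438
OR_MH = (59.5822 + 23.2500) / (6.8395 + 8.3438) = 82.8322 / 15.1832 = 5.45551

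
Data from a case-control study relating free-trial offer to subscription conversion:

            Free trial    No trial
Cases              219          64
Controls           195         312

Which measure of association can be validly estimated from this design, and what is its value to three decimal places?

Reading the table with exposure as columns: a = 219 (Free trial, case), b = 195 (Free trial, non-case), c = 64 (No trial, case), d = 312.
This is a case-control study: participants were sampled on outcome status, so risks in the source population cannot be estimated directly — relative risk is not valid here. The odds ratio is the appropriate measure.
OR = (a·d)/(b·c) = (219 × 312) / (195 × 64) = 68328 / 12480 = 5.47500

5.475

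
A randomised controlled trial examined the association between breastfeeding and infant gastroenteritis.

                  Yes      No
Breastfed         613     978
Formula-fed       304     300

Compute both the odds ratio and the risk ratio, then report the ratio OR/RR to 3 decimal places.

0.808

Cells: a = 613, b = 978, c = 304, d = 300.
OR = (613·300)/(978·304) = 183900/297312 = 0.61854
Risk in exposed = 613/1591 = 0.38529; risk in unexposed = 304/604 = 0.50331; RR = 0.76551
OR/RR = 0.61854 / 0.76551 = 0.80801
The outcome is not rare, so the OR lies further from 1 than the RR.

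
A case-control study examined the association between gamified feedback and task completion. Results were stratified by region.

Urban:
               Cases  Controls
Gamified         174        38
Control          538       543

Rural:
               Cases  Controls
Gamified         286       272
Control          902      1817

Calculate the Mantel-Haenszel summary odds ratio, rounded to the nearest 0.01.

OR_MH = Σ(aᵢdᵢ/nᵢ) / Σ(bᵢcᵢ/nᵢ), where nᵢ is the stratum total.
Stratum 1 (Urban): n = 1293; a·d/n = 174·543/1293 = 73.0719; b·c/n = 38·538/1293 = 15.8113
Stratum 2 (Rural): n = 3277; a·d/n = 286·1817/3277 = 158.5786; b·c/n = 272·902/3277 = 74.8685
OR_MH = (73.0719 + 158.5786) / (15.8113 + 74.8685) = 231.6505 / 90.6798 = 2.55460

2.55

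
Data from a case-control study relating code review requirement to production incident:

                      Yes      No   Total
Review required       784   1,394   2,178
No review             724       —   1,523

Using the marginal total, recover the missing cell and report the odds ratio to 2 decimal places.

0.62

The missing cell is in the unexposed row: 1523 − 724 = 799.
So a = 784, b = 1394, c = 724, d = 799.
OR = (a·d)/(b·c) = (784 × 799) / (1394 × 724) = 626416 / 1009256 = 0.62067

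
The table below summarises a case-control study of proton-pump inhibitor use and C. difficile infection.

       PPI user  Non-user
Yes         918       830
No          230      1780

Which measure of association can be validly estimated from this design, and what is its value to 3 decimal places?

8.560

Reading the table with exposure as columns: a = 918 (PPI user, case), b = 230 (PPI user, non-case), c = 830 (Non-user, case), d = 1780.
This is a case-control study: participants were sampled on outcome status, so risks in the source population cannot be estimated directly — relative risk is not valid here. The odds ratio is the appropriate measure.
OR = (a·d)/(b·c) = (918 × 1780) / (230 × 830) = 1634040 / 190900 = 8.55966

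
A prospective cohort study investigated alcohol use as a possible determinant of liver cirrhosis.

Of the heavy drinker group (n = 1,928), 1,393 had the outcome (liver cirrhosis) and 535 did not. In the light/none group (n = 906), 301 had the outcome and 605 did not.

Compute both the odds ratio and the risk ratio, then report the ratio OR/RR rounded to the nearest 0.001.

2.406

From the description: a = 1393, b = 535, c = 301, d = 605.
OR = (1393·605)/(535·301) = 842765/161035 = 5.23343
Risk in exposed = 1393/1928 = 0.72251; risk in unexposed = 301/906 = 0.33223; RR = 2.17473
OR/RR = 5.23343 / 2.17473 = 2.40647
The outcome is not rare, so the OR lies further from 1 than the RR.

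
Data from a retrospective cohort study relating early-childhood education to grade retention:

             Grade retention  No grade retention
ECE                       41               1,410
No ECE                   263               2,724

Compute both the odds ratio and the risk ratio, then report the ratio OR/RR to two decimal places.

0.94

Cells: a = 41, b = 1410, c = 263, d = 2724.
OR = (41·2724)/(1410·263) = 111684/370830 = 0.30117
Risk in exposed = 41/1451 = 0.02826; risk in unexposed = 263/2987 = 0.08805; RR = 0.32092
OR/RR = 0.30117 / 0.32092 = 0.93847
The outcome is rare in both groups, so OR ≈ RR (ratio near 1).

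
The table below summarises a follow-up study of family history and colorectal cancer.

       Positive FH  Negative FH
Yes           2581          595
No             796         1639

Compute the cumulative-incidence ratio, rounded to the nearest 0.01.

Reading the table with exposure as columns: a = 2581 (Positive FH, case), b = 796 (Positive FH, non-case), c = 595 (Negative FH, case), d = 1639.
Risk in exposed = 2581/3377 = 0.76429; risk in unexposed = 595/2234 = 0.26634.
RR = 0.76429 / 0.26634 = 2.86961
The risk among the exposed is 2.87 times that among the unexposed.

2.87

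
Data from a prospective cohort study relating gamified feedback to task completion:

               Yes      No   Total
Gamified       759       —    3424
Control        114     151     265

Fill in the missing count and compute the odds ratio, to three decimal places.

The missing cell is in the exposed row: 3424 − 759 = 2665.
So a = 759, b = 2665, c = 114, d = 151.
OR = (a·d)/(b·c) = (759 × 151) / (2665 × 114) = 114609 / 303810 = 0.37724

0.377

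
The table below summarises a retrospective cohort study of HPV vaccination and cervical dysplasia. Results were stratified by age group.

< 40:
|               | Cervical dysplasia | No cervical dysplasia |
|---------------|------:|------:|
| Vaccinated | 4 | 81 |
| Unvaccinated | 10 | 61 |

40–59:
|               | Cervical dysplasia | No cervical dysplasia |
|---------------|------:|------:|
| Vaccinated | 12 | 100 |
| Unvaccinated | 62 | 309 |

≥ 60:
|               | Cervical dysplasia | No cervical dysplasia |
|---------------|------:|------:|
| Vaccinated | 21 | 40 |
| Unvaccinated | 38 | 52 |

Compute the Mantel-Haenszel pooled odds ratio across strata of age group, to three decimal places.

OR_MH = Σ(aᵢdᵢ/nᵢ) / Σ(bᵢcᵢ/nᵢ), where nᵢ is the stratum total.
Stratum 1 (< 40): n = 156; a·d/n = 4·61/156 = 1.5641; b·c/n = 81·10/156 = 5.1923
Stratum 2 (40–59): n = 483; a·d/n = 12·309/483 = 7.6770; b·c/n = 100·62/483 = 12.8364
Stratum 3 (≥ 60): n = 151; a·d/n = 21·52/151 = 7.2318; b·c/n = 40·38/151 = 10.0662
OR_MH = (1.5641 + 7.6770 + 7.2318) / (5.1923 + 12.8364 + 10.0662) = 16.4729 / 28.0950 = 0.58633

0.586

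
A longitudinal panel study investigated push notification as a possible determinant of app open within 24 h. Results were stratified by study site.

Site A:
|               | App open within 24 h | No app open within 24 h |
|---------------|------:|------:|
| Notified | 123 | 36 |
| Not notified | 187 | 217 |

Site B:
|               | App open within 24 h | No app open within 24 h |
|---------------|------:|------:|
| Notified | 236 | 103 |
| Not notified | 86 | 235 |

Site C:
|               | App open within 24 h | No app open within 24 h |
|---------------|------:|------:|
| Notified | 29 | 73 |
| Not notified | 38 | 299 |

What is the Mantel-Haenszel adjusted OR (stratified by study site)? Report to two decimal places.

4.77

OR_MH = Σ(aᵢdᵢ/nᵢ) / Σ(bᵢcᵢ/nᵢ), where nᵢ is the stratum total.
Stratum 1 (Site A): n = 563; a·d/n = 123·217/563 = 47.4085; b·c/n = 36·187/563 = 11.9574
Stratum 2 (Site B): n = 660; a·d/n = 236·235/660 = 84.0303; b·c/n = 103·86/660 = 13.4212
Stratum 3 (Site C): n = 439; a·d/n = 29·299/439 = 19.7517; b·c/n = 73·38/439 = 6.3189
OR_MH = (47.4085 + 84.0303 + 19.7517) / (11.9574 + 13.4212 + 6.3189) = 151.1905 / 31.6975 = 4.76980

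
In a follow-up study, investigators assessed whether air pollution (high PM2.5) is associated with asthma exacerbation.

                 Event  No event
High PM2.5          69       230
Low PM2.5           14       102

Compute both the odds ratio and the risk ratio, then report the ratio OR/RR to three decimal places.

1.143

Cells: a = 69, b = 230, c = 14, d = 102.
OR = (69·102)/(230·14) = 7038/3220 = 2.18571
Risk in exposed = 69/299 = 0.23077; risk in unexposed = 14/116 = 0.12069; RR = 1.91209
OR/RR = 2.18571 / 1.91209 = 1.14310
The outcome is not rare, so the OR lies further from 1 than the RR.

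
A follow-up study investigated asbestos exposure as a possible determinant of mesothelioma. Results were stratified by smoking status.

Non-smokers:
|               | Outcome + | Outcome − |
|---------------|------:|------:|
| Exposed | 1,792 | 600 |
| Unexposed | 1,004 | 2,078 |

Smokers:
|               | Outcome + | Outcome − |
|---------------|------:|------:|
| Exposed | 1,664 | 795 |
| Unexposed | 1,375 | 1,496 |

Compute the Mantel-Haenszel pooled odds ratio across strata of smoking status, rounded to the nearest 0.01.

OR_MH = Σ(aᵢdᵢ/nᵢ) / Σ(bᵢcᵢ/nᵢ), where nᵢ is the stratum total.
Stratum 1 (Non-smokers): n = 5474; a·d/n = 1792·2078/5474 = 680.2660; b·c/n = 600·1004/5474 = 110.0475
Stratum 2 (Smokers): n = 5330; a·d/n = 1664·1496/5330 = 467.0439; b·c/n = 795·1375/5330 = 205.0891
OR_MH = (680.2660 + 467.0439) / (110.0475 + 205.0891) = 1147.3099 / 315.1366 = 3.64067

3.64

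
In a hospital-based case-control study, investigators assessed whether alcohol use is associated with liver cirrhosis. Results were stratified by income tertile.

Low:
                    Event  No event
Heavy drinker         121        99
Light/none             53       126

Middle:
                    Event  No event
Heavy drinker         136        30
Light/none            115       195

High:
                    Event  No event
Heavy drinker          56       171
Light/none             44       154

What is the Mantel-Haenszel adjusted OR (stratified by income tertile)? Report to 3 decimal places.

2.998

OR_MH = Σ(aᵢdᵢ/nᵢ) / Σ(bᵢcᵢ/nᵢ), where nᵢ is the stratum total.
Stratum 1 (Low): n = 399; a·d/n = 121·126/399 = 38.2105; b·c/n = 99·53/399 = 13.1504
Stratum 2 (Middle): n = 476; a·d/n = 136·195/476 = 55.7143; b·c/n = 30·115/476 = 7.2479
Stratum 3 (High): n = 425; a·d/n = 56·154/425 = 20.2918; b·c/n = 171·44/425 = 17.7035
OR_MH = (38.2105 + 55.7143 + 20.2918) / (13.1504 + 7.2479 + 17.7035) = 114.2166 / 38.1018 = 2.99767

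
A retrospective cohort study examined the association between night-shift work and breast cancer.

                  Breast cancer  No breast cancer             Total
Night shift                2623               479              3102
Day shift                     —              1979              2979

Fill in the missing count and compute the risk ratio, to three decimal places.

2.519

The missing cell is in the unexposed row: 2979 − 1979 = 1000.
So a = 2623, b = 479, c = 1000, d = 1979.
RR = [a/(a+b)] / [c/(c+d)] = (2623/3102) / (1000/2979) = 0.84558/0.33568 = 2.51899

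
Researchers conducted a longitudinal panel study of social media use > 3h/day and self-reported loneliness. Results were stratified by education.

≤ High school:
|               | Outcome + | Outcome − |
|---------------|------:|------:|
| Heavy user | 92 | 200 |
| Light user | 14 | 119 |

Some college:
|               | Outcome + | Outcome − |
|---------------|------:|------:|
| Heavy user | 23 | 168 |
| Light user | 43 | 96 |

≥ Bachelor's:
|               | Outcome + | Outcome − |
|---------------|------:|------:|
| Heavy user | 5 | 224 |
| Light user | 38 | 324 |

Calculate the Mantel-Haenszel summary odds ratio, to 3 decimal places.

0.821

OR_MH = Σ(aᵢdᵢ/nᵢ) / Σ(bᵢcᵢ/nᵢ), where nᵢ is the stratum total.
Stratum 1 (≤ High school): n = 425; a·d/n = 92·119/425 = 25.7600; b·c/n = 200·14/425 = 6.5882
Stratum 2 (Some college): n = 330; a·d/n = 23·96/330 = 6.6909; b·c/n = 168·43/330 = 21.8909
Stratum 3 (≥ Bachelor's): n = 591; a·d/n = 5·324/591 = 2.7411; b·c/n = 224·38/591 = 14.4027
OR_MH = (25.7600 + 6.6909 + 2.7411) / (6.5882 + 21.8909 + 14.4027) = 35.1920 / 42.8819 = 0.82067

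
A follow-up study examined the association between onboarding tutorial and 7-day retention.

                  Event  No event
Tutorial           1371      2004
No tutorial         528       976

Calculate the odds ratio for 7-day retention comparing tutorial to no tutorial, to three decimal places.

Cells: a = 1371, b = 2004, c = 528, d = 976.
OR = (a·d)/(b·c) = (1371 × 976) / (2004 × 528) = 1338096 / 1058112 = 1.26461
The odds of 7-day retention are about 1.26 times as high in the tutorial group.

1.265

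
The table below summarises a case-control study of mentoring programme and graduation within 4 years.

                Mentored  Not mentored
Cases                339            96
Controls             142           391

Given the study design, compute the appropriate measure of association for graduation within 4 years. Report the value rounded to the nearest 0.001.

9.723

Reading the table with exposure as columns: a = 339 (Mentored, case), b = 142 (Mentored, non-case), c = 96 (Not mentored, case), d = 391.
This is a case-control study: participants were sampled on outcome status, so risks in the source population cannot be estimated directly — relative risk is not valid here. The odds ratio is the appropriate measure.
OR = (a·d)/(b·c) = (339 × 391) / (142 × 96) = 132549 / 13632 = 9.72337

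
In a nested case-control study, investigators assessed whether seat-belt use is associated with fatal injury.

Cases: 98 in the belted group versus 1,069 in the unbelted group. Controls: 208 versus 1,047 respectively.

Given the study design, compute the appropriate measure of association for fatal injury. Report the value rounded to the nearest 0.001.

From the description: a = 98, b = 208, c = 1069, d = 1047.
This is a nested case-control study: participants were sampled on outcome status, so risks in the source population cannot be estimated directly — relative risk is not valid here. The odds ratio is the appropriate measure.
OR = (a·d)/(b·c) = (98 × 1047) / (208 × 1069) = 102606 / 222352 = 0.46146

0.461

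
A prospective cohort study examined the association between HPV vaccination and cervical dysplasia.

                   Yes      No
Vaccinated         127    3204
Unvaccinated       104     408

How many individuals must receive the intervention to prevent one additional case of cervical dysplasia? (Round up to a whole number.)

Risk in treated group = 127/3331 = 0.03813; risk in control = 104/512 = 0.20312.
Absolute risk reduction = 0.20312 − 0.03813 = 0.16500
NNT = 1 / ARR = 1 / 0.16500 = 6.061 → round up → 7

7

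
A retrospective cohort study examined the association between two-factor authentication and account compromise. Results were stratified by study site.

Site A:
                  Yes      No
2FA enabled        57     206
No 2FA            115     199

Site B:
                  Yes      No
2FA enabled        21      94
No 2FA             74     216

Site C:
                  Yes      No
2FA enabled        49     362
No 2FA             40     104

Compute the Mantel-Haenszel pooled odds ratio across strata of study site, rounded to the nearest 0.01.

OR_MH = Σ(aᵢdᵢ/nᵢ) / Σ(bᵢcᵢ/nᵢ), where nᵢ is the stratum total.
Stratum 1 (Site A): n = 577; a·d/n = 57·199/577 = 19.6586; b·c/n = 206·115/577 = 41.0572
Stratum 2 (Site B): n = 405; a·d/n = 21·216/405 = 11.2000; b·c/n = 94·74/405 = 17.1753
Stratum 3 (Site C): n = 555; a·d/n = 49·104/555 = 9.1820; b·c/n = 362·40/555 = 26.0901
OR_MH = (19.6586 + 11.2000 + 9.1820) / (41.0572 + 17.1753 + 26.0901) = 40.0406 / 84.3226 = 0.47485

0.47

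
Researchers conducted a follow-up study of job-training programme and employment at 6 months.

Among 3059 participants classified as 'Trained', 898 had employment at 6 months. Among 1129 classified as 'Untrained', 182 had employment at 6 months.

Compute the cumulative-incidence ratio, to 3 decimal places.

1.821

From the description: a = 898, b = 2161, c = 182, d = 947.
Risk in exposed = 898/3059 = 0.29356; risk in unexposed = 182/1129 = 0.16120.
RR = 0.29356 / 0.16120 = 1.82104
The risk among the exposed is 1.82 times that among the unexposed.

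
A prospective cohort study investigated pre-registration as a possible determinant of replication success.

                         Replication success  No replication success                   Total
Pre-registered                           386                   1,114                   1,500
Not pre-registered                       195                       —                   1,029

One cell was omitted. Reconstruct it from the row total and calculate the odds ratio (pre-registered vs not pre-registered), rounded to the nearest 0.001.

1.482

The missing cell is in the unexposed row: 1029 − 195 = 834.
So a = 386, b = 1114, c = 195, d = 834.
OR = (a·d)/(b·c) = (386 × 834) / (1114 × 195) = 321924 / 217230 = 1.48195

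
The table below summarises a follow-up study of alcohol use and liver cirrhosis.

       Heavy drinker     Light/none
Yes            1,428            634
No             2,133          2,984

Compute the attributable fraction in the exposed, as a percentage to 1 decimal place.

56.3

Reading the table with exposure as columns: a = 1428 (Heavy drinker, case), b = 2133 (Heavy drinker, non-case), c = 634 (Light/none, case), d = 2984.
Risk in exposed = 1428/3561 = 0.40101; risk in unexposed = 634/3618 = 0.17523.
RR = 0.40101/0.17523 = 2.28842
AR% = (RR − 1)/RR × 100 = (2.28842 − 1)/2.28842 × 100 = 56.3017%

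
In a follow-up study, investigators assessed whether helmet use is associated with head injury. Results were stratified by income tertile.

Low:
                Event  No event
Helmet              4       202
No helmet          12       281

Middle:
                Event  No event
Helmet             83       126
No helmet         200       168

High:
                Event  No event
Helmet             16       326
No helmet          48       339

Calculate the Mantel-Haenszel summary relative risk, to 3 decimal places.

RR_MH = Σ(aᵢ·n₀ᵢ/nᵢ) / Σ(cᵢ·n₁ᵢ/nᵢ), with n₁ᵢ = aᵢ+bᵢ (exposed), n₀ᵢ = cᵢ+dᵢ (unexposed), nᵢ = n₁ᵢ+n₀ᵢ.
Stratum 1 (Low): n₁ = 206, n₀ = 293, n = 499; a·n₀/n = 4·293/499 = 2.3487; c·n₁/n = 12·206/499 = 4.9539
Stratum 2 (Middle): n₁ = 209, n₀ = 368, n = 577; a·n₀/n = 83·368/577 = 52.9359; c·n₁/n = 200·209/577 = 72.4437
Stratum 3 (High): n₁ = 342, n₀ = 387, n = 729; a·n₀/n = 16·387/729 = 8.4938; c·n₁/n = 48·342/729 = 22.5185
RR_MH = (2.3487 + 52.9359 + 8.4938) / (4.9539 + 72.4437 + 22.5185) = 63.7784 / 99.9161 = 0.63832

0.638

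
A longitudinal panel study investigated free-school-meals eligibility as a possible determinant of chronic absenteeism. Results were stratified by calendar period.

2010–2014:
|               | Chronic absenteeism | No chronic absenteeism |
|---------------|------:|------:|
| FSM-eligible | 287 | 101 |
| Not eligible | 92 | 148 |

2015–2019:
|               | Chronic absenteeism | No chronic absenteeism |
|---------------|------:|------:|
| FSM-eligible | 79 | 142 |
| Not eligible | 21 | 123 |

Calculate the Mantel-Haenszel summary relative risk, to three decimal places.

RR_MH = Σ(aᵢ·n₀ᵢ/nᵢ) / Σ(cᵢ·n₁ᵢ/nᵢ), with n₁ᵢ = aᵢ+bᵢ (exposed), n₀ᵢ = cᵢ+dᵢ (unexposed), nᵢ = n₁ᵢ+n₀ᵢ.
Stratum 1 (2010–2014): n₁ = 388, n₀ = 240, n = 628; a·n₀/n = 287·240/628 = 109.6815; c·n₁/n = 92·388/628 = 56.8408
Stratum 2 (2015–2019): n₁ = 221, n₀ = 144, n = 365; a·n₀/n = 79·144/365 = 31.1671; c·n₁/n = 21·221/365 = 12.7151
RR_MH = (109.6815 + 31.1671) / (56.8408 + 12.7151) = 140.8487 / 69.5558 = 2.02497

2.025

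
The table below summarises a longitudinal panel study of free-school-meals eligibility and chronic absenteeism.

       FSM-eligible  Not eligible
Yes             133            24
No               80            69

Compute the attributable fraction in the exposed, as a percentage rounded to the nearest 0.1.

58.7

Reading the table with exposure as columns: a = 133 (FSM-eligible, case), b = 80 (FSM-eligible, non-case), c = 24 (Not eligible, case), d = 69.
Risk in exposed = 133/213 = 0.62441; risk in unexposed = 24/93 = 0.25806.
RR = 0.62441/0.25806 = 2.41960
AR% = (RR − 1)/RR × 100 = (2.41960 − 1)/2.41960 × 100 = 58.6709%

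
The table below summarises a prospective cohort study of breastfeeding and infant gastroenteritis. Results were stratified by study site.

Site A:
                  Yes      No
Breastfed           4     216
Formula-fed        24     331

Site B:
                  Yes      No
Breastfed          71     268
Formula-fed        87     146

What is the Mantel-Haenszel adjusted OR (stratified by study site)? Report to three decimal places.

0.410

OR_MH = Σ(aᵢdᵢ/nᵢ) / Σ(bᵢcᵢ/nᵢ), where nᵢ is the stratum total.
Stratum 1 (Site A): n = 575; a·d/n = 4·331/575 = 2.3026; b·c/n = 216·24/575 = 9.0157
Stratum 2 (Site B): n = 572; a·d/n = 71·146/572 = 18.1224; b·c/n = 268·87/572 = 40.7622
OR_MH = (2.3026 + 18.1224) / (9.0157 + 40.7622) = 20.4250 / 49.7779 = 0.41032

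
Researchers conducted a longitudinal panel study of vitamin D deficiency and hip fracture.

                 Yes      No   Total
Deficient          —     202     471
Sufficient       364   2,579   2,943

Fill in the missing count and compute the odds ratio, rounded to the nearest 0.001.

The missing cell is in the exposed row: 471 − 202 = 269.
So a = 269, b = 202, c = 364, d = 2579.
OR = (a·d)/(b·c) = (269 × 2579) / (202 × 364) = 693751 / 73528 = 9.43519

9.435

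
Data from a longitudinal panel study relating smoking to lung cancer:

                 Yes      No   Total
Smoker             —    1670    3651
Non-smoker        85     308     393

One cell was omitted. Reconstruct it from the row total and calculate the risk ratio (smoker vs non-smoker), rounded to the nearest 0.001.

The missing cell is in the exposed row: 3651 − 1670 = 1981.
So a = 1981, b = 1670, c = 85, d = 308.
RR = [a/(a+b)] / [c/(c+d)] = (1981/3651) / (85/393) = 0.54259/0.21628 = 2.50869

2.509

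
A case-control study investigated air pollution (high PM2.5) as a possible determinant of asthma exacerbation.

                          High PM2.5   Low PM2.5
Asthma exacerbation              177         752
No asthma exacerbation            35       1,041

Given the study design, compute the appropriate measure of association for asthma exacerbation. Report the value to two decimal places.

Reading the table with exposure as columns: a = 177 (High PM2.5, case), b = 35 (High PM2.5, non-case), c = 752 (Low PM2.5, case), d = 1041.
This is a case-control study: participants were sampled on outcome status, so risks in the source population cannot be estimated directly — relative risk is not valid here. The odds ratio is the appropriate measure.
OR = (a·d)/(b·c) = (177 × 1041) / (35 × 752) = 184257 / 26320 = 7.00065

7.00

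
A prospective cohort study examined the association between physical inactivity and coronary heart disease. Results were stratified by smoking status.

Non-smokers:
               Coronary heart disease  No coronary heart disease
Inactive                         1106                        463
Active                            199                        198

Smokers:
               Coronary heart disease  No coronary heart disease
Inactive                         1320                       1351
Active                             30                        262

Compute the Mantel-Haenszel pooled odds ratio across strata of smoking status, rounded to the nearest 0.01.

3.77

OR_MH = Σ(aᵢdᵢ/nᵢ) / Σ(bᵢcᵢ/nᵢ), where nᵢ is the stratum total.
Stratum 1 (Non-smokers): n = 1966; a·d/n = 1106·198/1966 = 111.3876; b·c/n = 463·199/1966 = 46.8652
Stratum 2 (Smokers): n = 2963; a·d/n = 1320·262/2963 = 116.7195; b·c/n = 1351·30/2963 = 13.6787
OR_MH = (111.3876 + 116.7195) / (46.8652 + 13.6787) = 228.1071 / 60.5439 = 3.76763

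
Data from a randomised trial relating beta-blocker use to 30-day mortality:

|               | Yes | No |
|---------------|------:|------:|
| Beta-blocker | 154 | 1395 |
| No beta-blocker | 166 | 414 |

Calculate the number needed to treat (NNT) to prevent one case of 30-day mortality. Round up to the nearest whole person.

6

Risk in treated group = 154/1549 = 0.09942; risk in control = 166/580 = 0.28621.
Absolute risk reduction = 0.28621 − 0.09942 = 0.18679
NNT = 1 / ARR = 1 / 0.18679 = 5.354 → round up → 6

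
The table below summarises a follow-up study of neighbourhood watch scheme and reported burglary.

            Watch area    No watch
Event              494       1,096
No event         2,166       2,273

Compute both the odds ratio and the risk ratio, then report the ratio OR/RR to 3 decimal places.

0.829

Reading the table with exposure as columns: a = 494 (Watch area, case), b = 2166 (Watch area, non-case), c = 1096 (No watch, case), d = 2273.
OR = (494·2273)/(2166·1096) = 1122862/2373936 = 0.47300
Risk in exposed = 494/2660 = 0.18571; risk in unexposed = 1096/3369 = 0.32532; RR = 0.57087
OR/RR = 0.47300 / 0.57087 = 0.82856
The outcome is not rare, so the OR lies further from 1 than the RR.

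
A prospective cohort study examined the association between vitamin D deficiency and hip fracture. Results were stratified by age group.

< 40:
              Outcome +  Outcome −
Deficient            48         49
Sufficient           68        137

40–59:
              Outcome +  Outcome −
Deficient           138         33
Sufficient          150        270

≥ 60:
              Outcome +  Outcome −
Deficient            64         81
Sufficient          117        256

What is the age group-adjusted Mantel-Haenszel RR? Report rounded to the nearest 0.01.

1.80

RR_MH = Σ(aᵢ·n₀ᵢ/nᵢ) / Σ(cᵢ·n₁ᵢ/nᵢ), with n₁ᵢ = aᵢ+bᵢ (exposed), n₀ᵢ = cᵢ+dᵢ (unexposed), nᵢ = n₁ᵢ+n₀ᵢ.
Stratum 1 (< 40): n₁ = 97, n₀ = 205, n = 302; a·n₀/n = 48·205/302 = 32.5828; c·n₁/n = 68·97/302 = 21.8411
Stratum 2 (40–59): n₁ = 171, n₀ = 420, n = 591; a·n₀/n = 138·420/591 = 98.0711; c·n₁/n = 150·171/591 = 43.4010
Stratum 3 (≥ 60): n₁ = 145, n₀ = 373, n = 518; a·n₀/n = 64·373/518 = 46.0849; c·n₁/n = 117·145/518 = 32.7510
RR_MH = (32.5828 + 98.0711 + 46.0849) / (21.8411 + 43.4010 + 32.7510) = 176.7388 / 97.9930 = 1.80359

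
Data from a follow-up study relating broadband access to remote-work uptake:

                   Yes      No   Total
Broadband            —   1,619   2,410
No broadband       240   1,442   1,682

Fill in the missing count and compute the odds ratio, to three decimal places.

The missing cell is in the exposed row: 2410 − 1619 = 791.
So a = 791, b = 1619, c = 240, d = 1442.
OR = (a·d)/(b·c) = (791 × 1442) / (1619 × 240) = 1140622 / 388560 = 2.93551

2.936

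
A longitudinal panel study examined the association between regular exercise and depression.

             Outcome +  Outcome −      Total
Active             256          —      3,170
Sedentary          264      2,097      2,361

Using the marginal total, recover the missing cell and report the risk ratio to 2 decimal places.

The missing cell is in the exposed row: 3170 − 256 = 2914.
So a = 256, b = 2914, c = 264, d = 2097.
RR = [a/(a+b)] / [c/(c+d)] = (256/3170) / (264/2361) = 0.08076/0.11182 = 0.72223

0.72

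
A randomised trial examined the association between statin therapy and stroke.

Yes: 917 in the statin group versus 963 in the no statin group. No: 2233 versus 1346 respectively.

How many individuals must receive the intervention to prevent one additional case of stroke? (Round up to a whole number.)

8

Risk in treated group = 917/3150 = 0.29111; risk in control = 963/2309 = 0.41706.
Absolute risk reduction = 0.41706 − 0.29111 = 0.12595
NNT = 1 / ARR = 1 / 0.12595 = 7.939 → round up → 8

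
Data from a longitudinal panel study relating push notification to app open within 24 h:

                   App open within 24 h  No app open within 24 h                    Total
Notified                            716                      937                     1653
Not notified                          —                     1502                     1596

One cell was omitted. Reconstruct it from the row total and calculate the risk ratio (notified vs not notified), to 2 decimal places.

The missing cell is in the unexposed row: 1596 − 1502 = 94.
So a = 716, b = 937, c = 94, d = 1502.
RR = [a/(a+b)] / [c/(c+d)] = (716/1653) / (94/1596) = 0.43315/0.05890 = 7.35437

7.35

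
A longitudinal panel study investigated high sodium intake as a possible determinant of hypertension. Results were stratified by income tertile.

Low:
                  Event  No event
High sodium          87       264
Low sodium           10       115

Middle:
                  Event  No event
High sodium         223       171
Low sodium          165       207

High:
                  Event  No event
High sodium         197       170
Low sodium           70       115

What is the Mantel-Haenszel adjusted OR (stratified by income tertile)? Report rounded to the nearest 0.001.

OR_MH = Σ(aᵢdᵢ/nᵢ) / Σ(bᵢcᵢ/nᵢ), where nᵢ is the stratum total.
Stratum 1 (Low): n = 476; a·d/n = 87·115/476 = 21.0189; b·c/n = 264·10/476 = 5.5462
Stratum 2 (Middle): n = 766; a·d/n = 223·207/766 = 60.2624; b·c/n = 171·165/766 = 36.8342
Stratum 3 (High): n = 552; a·d/n = 197·115/552 = 41.0417; b·c/n = 170·70/552 = 21.5580
OR_MH = (21.0189 + 60.2624 + 41.0417) / (5.5462 + 36.8342 + 21.5580) = 122.3230 / 63.9384 = 1.91314

1.913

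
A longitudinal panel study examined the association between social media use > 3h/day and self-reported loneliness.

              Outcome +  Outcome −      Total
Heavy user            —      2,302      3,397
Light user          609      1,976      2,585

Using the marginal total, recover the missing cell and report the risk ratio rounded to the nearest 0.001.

The missing cell is in the exposed row: 3397 − 2302 = 1095.
So a = 1095, b = 2302, c = 609, d = 1976.
RR = [a/(a+b)] / [c/(c+d)] = (1095/3397) / (609/2585) = 0.32234/0.23559 = 1.36824

1.368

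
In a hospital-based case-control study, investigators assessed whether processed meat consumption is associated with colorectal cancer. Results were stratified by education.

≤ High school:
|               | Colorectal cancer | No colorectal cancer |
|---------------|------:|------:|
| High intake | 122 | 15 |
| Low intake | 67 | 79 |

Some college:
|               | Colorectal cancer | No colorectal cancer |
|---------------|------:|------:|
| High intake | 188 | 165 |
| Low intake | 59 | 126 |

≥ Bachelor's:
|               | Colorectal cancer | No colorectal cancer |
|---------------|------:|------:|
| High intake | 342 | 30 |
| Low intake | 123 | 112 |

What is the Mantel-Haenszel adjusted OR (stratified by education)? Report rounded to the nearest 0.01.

OR_MH = Σ(aᵢdᵢ/nᵢ) / Σ(bᵢcᵢ/nᵢ), where nᵢ is the stratum total.
Stratum 1 (≤ High school): n = 283; a·d/n = 122·79/283 = 34.0565; b·c/n = 15·67/283 = 3.5512
Stratum 2 (Some college): n = 538; a·d/n = 188·126/538 = 44.0297; b·c/n = 165·59/538 = 18.0948
Stratum 3 (≥ Bachelor's): n = 607; a·d/n = 342·112/607 = 63.1038; b·c/n = 30·123/607 = 6.0791
OR_MH = (34.0565 + 44.0297 + 63.1038) / (3.5512 + 18.0948 + 6.0791) = 141.1901 / 27.7251 = 5.09250

5.09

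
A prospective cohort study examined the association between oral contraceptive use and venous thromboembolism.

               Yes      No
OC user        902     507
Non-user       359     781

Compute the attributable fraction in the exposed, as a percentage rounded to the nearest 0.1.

50.8

Cells: a = 902, b = 507, c = 359, d = 781.
Risk in exposed = 902/1409 = 0.64017; risk in unexposed = 359/1140 = 0.31491.
RR = 0.64017/0.31491 = 2.03285
AR% = (RR − 1)/RR × 100 = (2.03285 − 1)/2.03285 × 100 = 50.8080%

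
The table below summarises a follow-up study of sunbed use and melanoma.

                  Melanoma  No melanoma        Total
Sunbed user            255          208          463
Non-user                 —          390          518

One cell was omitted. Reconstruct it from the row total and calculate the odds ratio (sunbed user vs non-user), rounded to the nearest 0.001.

3.735

The missing cell is in the unexposed row: 518 − 390 = 128.
So a = 255, b = 208, c = 128, d = 390.
OR = (a·d)/(b·c) = (255 × 390) / (208 × 128) = 99450 / 26624 = 3.73535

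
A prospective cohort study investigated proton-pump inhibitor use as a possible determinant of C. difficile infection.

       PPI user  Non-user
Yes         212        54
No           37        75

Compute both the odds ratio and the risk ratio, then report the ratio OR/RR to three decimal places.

3.913

Reading the table with exposure as columns: a = 212 (PPI user, case), b = 37 (PPI user, non-case), c = 54 (Non-user, case), d = 75.
OR = (212·75)/(37·54) = 15900/1998 = 7.95796
Risk in exposed = 212/249 = 0.85141; risk in unexposed = 54/129 = 0.41860; RR = 2.03391
OR/RR = 7.95796 / 2.03391 = 3.91263
The outcome is not rare, so the OR lies further from 1 than the RR.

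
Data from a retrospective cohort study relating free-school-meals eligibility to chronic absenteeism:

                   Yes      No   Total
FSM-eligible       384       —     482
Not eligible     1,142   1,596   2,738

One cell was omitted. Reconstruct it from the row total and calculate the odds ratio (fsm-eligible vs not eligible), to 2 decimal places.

The missing cell is in the exposed row: 482 − 384 = 98.
So a = 384, b = 98, c = 1142, d = 1596.
OR = (a·d)/(b·c) = (384 × 1596) / (98 × 1142) = 612864 / 111916 = 5.47611

5.48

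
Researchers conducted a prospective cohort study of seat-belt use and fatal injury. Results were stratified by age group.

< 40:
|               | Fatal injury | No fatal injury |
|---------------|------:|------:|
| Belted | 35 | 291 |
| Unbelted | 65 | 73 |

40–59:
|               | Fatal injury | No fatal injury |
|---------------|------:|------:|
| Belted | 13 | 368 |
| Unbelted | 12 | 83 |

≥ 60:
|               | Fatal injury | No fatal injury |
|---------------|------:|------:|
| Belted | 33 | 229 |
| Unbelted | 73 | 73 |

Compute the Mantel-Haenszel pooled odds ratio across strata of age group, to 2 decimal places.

0.15

OR_MH = Σ(aᵢdᵢ/nᵢ) / Σ(bᵢcᵢ/nᵢ), where nᵢ is the stratum total.
Stratum 1 (< 40): n = 464; a·d/n = 35·73/464 = 5.5065; b·c/n = 291·65/464 = 40.7651
Stratum 2 (40–59): n = 476; a·d/n = 13·83/476 = 2.2668; b·c/n = 368·12/476 = 9.2773
Stratum 3 (≥ 60): n = 408; a·d/n = 33·73/408 = 5.9044; b·c/n = 229·73/408 = 40.9730
OR_MH = (5.5065 + 2.2668 + 5.9044) / (40.7651 + 9.2773 + 40.9730) = 13.6777 / 91.0154 = 0.15028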